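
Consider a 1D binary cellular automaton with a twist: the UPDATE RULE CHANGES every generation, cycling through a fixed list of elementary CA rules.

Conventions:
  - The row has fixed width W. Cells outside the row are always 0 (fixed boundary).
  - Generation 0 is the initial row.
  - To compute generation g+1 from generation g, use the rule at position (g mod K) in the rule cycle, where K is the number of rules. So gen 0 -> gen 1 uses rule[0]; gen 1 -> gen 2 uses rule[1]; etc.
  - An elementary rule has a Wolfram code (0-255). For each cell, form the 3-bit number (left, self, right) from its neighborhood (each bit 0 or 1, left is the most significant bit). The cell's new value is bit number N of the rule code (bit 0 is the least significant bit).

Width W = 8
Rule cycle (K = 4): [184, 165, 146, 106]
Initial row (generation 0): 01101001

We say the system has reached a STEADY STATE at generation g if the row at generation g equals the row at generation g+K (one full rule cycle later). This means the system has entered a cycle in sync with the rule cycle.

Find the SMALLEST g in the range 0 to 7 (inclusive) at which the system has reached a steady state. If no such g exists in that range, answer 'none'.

Answer: 1

Derivation:
Gen 0: 01101001
Gen 1 (rule 184): 01010100
Gen 2 (rule 165): 01111101
Gen 3 (rule 146): 10111000
Gen 4 (rule 106): 01101000
Gen 5 (rule 184): 01010100
Gen 6 (rule 165): 01111101
Gen 7 (rule 146): 10111000
Gen 8 (rule 106): 01101000
Gen 9 (rule 184): 01010100
Gen 10 (rule 165): 01111101
Gen 11 (rule 146): 10111000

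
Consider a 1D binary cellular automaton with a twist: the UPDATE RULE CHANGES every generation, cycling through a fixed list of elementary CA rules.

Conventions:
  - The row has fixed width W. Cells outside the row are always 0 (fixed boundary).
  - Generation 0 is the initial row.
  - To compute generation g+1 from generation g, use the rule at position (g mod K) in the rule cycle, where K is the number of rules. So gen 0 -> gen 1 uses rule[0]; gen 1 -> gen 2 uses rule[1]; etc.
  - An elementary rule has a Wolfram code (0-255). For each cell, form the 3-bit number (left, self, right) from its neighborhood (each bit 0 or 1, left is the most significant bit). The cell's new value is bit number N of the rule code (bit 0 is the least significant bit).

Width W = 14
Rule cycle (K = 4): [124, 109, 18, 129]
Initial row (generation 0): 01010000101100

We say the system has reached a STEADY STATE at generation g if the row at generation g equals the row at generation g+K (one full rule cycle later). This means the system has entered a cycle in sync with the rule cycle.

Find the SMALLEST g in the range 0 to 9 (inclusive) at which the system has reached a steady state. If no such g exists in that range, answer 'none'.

Answer: 7

Derivation:
Gen 0: 01010000101100
Gen 1 (rule 124): 01111000111110
Gen 2 (rule 109): 01001010100010
Gen 3 (rule 18): 10110000010101
Gen 4 (rule 129): 00000111000000
Gen 5 (rule 124): 00000101100000
Gen 6 (rule 109): 11110111101111
Gen 7 (rule 18): 00000000000000
Gen 8 (rule 129): 11111111111111
Gen 9 (rule 124): 10000000000001
Gen 10 (rule 109): 10111111111101
Gen 11 (rule 18): 00000000000000
Gen 12 (rule 129): 11111111111111
Gen 13 (rule 124): 10000000000001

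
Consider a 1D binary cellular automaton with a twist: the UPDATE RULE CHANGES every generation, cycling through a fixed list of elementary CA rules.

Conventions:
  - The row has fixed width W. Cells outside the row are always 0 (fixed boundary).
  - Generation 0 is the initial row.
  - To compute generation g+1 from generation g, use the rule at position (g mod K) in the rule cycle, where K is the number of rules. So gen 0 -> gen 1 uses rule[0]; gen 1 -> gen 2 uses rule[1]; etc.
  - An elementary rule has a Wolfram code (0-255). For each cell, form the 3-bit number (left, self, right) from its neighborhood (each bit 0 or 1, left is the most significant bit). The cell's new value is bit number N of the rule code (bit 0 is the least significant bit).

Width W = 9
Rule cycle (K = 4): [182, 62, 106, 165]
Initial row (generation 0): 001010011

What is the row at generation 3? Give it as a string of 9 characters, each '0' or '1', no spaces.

Answer: 110000100

Derivation:
Gen 0: 001010011
Gen 1 (rule 182): 011111100
Gen 2 (rule 62): 110000010
Gen 3 (rule 106): 110000100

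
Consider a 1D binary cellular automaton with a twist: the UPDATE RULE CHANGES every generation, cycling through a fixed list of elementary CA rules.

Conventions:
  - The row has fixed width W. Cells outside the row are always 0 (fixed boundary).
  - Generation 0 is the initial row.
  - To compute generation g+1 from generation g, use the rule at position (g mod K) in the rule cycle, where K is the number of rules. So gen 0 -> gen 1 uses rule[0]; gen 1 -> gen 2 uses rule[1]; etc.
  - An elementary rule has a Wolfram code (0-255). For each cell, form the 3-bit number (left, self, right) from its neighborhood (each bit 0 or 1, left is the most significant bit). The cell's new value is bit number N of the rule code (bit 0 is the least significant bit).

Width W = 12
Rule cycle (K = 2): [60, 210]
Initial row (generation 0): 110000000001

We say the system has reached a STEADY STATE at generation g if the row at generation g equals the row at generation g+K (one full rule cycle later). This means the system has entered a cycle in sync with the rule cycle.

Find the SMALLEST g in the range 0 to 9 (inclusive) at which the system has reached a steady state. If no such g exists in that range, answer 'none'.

Answer: none

Derivation:
Gen 0: 110000000001
Gen 1 (rule 60): 101000000001
Gen 2 (rule 210): 000100000010
Gen 3 (rule 60): 000110000011
Gen 4 (rule 210): 001011000101
Gen 5 (rule 60): 001110100111
Gen 6 (rule 210): 010110011011
Gen 7 (rule 60): 011101010110
Gen 8 (rule 210): 101100000011
Gen 9 (rule 60): 111010000010
Gen 10 (rule 210): 011001000101
Gen 11 (rule 60): 010101100111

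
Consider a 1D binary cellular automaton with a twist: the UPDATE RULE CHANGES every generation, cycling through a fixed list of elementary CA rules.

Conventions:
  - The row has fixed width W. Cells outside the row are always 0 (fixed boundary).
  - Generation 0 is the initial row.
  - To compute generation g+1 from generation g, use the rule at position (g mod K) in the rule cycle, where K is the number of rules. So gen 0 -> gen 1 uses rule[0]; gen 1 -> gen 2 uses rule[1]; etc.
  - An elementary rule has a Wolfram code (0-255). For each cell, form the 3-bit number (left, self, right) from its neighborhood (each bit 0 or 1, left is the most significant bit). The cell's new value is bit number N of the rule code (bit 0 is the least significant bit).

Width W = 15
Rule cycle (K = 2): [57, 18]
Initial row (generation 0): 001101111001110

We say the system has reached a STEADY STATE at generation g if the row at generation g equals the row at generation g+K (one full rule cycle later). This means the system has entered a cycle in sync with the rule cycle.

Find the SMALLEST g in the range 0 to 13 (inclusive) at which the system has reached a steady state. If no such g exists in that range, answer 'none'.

Answer: 6

Derivation:
Gen 0: 001101111001110
Gen 1 (rule 57): 101011000101001
Gen 2 (rule 18): 000000101000110
Gen 3 (rule 57): 111110010110101
Gen 4 (rule 18): 000001100000000
Gen 5 (rule 57): 111101011111111
Gen 6 (rule 18): 000000000000000
Gen 7 (rule 57): 111111111111111
Gen 8 (rule 18): 000000000000000
Gen 9 (rule 57): 111111111111111
Gen 10 (rule 18): 000000000000000
Gen 11 (rule 57): 111111111111111
Gen 12 (rule 18): 000000000000000
Gen 13 (rule 57): 111111111111111
Gen 14 (rule 18): 000000000000000
Gen 15 (rule 57): 111111111111111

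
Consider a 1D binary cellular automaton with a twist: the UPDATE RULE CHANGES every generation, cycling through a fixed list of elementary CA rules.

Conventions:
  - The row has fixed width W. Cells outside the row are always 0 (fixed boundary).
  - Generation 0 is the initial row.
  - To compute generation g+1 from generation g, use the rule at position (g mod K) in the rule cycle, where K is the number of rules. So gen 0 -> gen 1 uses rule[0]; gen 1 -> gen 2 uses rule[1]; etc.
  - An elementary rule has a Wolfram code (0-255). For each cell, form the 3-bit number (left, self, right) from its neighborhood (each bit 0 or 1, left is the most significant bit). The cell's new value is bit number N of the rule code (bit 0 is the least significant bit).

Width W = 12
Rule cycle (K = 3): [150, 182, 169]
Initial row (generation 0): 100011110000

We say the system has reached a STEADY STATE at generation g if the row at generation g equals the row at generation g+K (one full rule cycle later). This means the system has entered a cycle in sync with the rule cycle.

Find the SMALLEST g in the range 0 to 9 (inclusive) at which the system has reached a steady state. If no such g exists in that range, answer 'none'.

Answer: none

Derivation:
Gen 0: 100011110000
Gen 1 (rule 150): 110101101000
Gen 2 (rule 182): 001110011100
Gen 3 (rule 169): 101100011001
Gen 4 (rule 150): 100010100111
Gen 5 (rule 182): 110111111010
Gen 6 (rule 169): 101111110100
Gen 7 (rule 150): 100111100110
Gen 8 (rule 182): 111011011001
Gen 9 (rule 169): 110110110000
Gen 10 (rule 150): 000000001000
Gen 11 (rule 182): 000000011100
Gen 12 (rule 169): 111111011001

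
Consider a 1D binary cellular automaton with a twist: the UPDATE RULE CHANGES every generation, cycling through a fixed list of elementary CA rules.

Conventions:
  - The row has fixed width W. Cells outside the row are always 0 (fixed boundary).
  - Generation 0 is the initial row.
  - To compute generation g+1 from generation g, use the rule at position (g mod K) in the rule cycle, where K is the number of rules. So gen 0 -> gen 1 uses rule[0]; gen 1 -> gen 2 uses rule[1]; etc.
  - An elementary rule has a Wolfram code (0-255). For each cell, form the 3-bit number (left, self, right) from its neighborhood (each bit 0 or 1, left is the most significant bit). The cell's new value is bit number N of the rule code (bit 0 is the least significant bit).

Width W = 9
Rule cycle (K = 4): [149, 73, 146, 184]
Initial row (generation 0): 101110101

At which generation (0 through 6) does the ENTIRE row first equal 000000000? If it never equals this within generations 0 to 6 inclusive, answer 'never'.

Gen 0: 101110101
Gen 1 (rule 149): 100100101
Gen 2 (rule 73): 000000000
Gen 3 (rule 146): 000000000
Gen 4 (rule 184): 000000000
Gen 5 (rule 149): 111111111
Gen 6 (rule 73): 100000001

Answer: 2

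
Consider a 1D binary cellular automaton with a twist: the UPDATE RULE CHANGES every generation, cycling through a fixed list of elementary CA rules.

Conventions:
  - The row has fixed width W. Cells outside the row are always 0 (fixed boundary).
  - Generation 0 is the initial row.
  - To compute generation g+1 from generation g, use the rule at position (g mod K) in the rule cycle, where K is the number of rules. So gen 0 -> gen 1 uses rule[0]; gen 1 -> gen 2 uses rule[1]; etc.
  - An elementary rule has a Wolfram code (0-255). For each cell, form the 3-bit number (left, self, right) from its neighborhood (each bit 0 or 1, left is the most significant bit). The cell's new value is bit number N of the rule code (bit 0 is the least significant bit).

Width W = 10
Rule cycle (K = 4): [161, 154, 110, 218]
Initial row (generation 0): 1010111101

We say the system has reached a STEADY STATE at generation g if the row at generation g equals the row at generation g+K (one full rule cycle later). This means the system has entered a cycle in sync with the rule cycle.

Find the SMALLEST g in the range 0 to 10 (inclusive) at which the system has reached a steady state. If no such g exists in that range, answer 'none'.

Answer: 5

Derivation:
Gen 0: 1010111101
Gen 1 (rule 161): 0101011010
Gen 2 (rule 154): 1000010001
Gen 3 (rule 110): 1000110011
Gen 4 (rule 218): 0101111111
Gen 5 (rule 161): 0010111110
Gen 6 (rule 154): 0100111101
Gen 7 (rule 110): 1101100111
Gen 8 (rule 218): 1101111111
Gen 9 (rule 161): 0010111110
Gen 10 (rule 154): 0100111101
Gen 11 (rule 110): 1101100111
Gen 12 (rule 218): 1101111111
Gen 13 (rule 161): 0010111110
Gen 14 (rule 154): 0100111101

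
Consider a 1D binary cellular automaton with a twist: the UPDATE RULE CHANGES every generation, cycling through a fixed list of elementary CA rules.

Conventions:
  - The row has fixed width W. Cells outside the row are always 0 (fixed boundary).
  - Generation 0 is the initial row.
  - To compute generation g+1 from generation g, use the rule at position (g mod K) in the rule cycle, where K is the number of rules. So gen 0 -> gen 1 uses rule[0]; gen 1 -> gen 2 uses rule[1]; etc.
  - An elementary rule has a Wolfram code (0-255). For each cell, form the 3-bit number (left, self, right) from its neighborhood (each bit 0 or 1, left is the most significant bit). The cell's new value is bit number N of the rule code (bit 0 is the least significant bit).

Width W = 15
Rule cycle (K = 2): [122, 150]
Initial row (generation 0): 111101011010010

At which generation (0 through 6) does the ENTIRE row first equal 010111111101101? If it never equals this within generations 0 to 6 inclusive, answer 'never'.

Gen 0: 111101011010010
Gen 1 (rule 122): 100110111101101
Gen 2 (rule 150): 111000011000001
Gen 3 (rule 122): 101100111100010
Gen 4 (rule 150): 100011011010111
Gen 5 (rule 122): 010111111101101
Gen 6 (rule 150): 110011111000001

Answer: 5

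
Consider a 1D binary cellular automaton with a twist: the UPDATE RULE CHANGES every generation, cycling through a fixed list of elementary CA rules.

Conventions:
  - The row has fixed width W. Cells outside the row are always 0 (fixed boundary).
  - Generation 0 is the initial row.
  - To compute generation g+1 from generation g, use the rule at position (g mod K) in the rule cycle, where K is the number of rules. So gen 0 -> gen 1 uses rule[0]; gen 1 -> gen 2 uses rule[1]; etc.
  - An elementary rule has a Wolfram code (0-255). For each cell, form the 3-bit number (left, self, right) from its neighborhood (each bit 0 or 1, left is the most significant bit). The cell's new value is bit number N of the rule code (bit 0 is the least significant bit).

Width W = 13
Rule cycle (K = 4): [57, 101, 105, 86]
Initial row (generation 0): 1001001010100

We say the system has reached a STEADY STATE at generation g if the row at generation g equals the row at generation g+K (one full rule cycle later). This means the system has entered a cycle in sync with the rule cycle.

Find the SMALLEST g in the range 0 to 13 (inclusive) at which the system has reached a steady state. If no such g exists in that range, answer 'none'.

Answer: none

Derivation:
Gen 0: 1001001010100
Gen 1 (rule 57): 0100100101011
Gen 2 (rule 101): 0100100111101
Gen 3 (rule 105): 0000000100110
Gen 4 (rule 86): 0000001111011
Gen 5 (rule 57): 1111101000110
Gen 6 (rule 101): 0000111010010
Gen 7 (rule 105): 1110101100000
Gen 8 (rule 86): 0010100110000
Gen 9 (rule 57): 1001010101111
Gen 10 (rule 101): 1001111110001
Gen 11 (rule 105): 0001000010100
Gen 12 (rule 86): 0011100110110
Gen 13 (rule 57): 1010010101101
Gen 14 (rule 101): 1110011110111
Gen 15 (rule 105): 1010010011101
Gen 16 (rule 86): 1011111100101
Gen 17 (rule 57): 0110000010010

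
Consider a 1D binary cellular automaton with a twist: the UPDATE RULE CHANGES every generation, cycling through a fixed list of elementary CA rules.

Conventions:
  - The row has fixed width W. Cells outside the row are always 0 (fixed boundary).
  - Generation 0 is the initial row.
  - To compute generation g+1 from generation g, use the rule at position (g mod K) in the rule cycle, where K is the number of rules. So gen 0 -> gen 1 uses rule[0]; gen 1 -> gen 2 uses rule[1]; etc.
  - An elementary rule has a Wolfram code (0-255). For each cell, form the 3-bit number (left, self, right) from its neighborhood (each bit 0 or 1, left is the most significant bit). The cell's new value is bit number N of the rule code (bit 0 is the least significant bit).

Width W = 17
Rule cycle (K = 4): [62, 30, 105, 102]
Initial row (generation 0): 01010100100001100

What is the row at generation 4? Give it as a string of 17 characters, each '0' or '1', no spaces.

Answer: 01000000111110101

Derivation:
Gen 0: 01010100100001100
Gen 1 (rule 62): 11111111110011010
Gen 2 (rule 30): 10000000001110011
Gen 3 (rule 105): 00111111101010011
Gen 4 (rule 102): 01000000111110101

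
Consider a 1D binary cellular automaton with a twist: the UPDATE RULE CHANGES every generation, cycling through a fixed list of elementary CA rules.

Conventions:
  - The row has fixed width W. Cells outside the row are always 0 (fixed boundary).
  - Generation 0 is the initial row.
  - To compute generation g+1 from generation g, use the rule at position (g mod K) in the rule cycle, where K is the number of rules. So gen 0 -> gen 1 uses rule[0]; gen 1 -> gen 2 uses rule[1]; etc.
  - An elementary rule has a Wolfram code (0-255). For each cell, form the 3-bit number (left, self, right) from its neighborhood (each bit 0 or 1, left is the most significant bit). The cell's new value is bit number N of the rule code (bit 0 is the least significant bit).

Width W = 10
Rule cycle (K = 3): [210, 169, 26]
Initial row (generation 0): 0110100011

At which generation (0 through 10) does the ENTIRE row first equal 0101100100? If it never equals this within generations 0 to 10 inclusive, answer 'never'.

Gen 0: 0110100011
Gen 1 (rule 210): 1010010101
Gen 2 (rule 169): 0100001010
Gen 3 (rule 26): 1010010001
Gen 4 (rule 210): 0001101010
Gen 5 (rule 169): 1101010100
Gen 6 (rule 26): 1000000010
Gen 7 (rule 210): 0100000101
Gen 8 (rule 169): 0001110010
Gen 9 (rule 26): 0011001101
Gen 10 (rule 210): 0101110100

Answer: never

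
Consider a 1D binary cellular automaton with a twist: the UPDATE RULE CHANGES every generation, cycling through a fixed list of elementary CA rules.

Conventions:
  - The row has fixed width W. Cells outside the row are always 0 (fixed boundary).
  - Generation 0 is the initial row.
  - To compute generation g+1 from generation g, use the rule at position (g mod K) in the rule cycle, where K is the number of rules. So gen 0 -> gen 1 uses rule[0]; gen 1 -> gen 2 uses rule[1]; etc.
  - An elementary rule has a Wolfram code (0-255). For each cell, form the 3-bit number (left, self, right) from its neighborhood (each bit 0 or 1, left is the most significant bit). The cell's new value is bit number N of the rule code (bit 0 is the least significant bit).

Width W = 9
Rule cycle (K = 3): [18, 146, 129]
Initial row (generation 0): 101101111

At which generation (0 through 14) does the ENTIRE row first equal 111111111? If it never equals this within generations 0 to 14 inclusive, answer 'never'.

Gen 0: 101101111
Gen 1 (rule 18): 000000000
Gen 2 (rule 146): 000000000
Gen 3 (rule 129): 111111111
Gen 4 (rule 18): 000000000
Gen 5 (rule 146): 000000000
Gen 6 (rule 129): 111111111
Gen 7 (rule 18): 000000000
Gen 8 (rule 146): 000000000
Gen 9 (rule 129): 111111111
Gen 10 (rule 18): 000000000
Gen 11 (rule 146): 000000000
Gen 12 (rule 129): 111111111
Gen 13 (rule 18): 000000000
Gen 14 (rule 146): 000000000

Answer: 3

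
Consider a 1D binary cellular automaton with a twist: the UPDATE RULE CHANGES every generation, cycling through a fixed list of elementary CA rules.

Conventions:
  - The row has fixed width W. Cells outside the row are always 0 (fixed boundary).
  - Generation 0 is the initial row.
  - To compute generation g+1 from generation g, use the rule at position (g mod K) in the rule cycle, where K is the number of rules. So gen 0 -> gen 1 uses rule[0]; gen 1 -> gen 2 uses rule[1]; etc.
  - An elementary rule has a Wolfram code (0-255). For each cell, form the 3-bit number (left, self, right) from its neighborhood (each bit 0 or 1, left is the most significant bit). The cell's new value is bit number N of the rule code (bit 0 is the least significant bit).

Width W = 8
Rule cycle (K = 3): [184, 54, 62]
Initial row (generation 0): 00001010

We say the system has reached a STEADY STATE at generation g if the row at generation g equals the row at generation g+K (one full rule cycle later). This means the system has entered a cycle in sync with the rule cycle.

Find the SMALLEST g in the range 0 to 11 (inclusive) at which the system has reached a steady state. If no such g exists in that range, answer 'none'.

Answer: 11

Derivation:
Gen 0: 00001010
Gen 1 (rule 184): 00000101
Gen 2 (rule 54): 00001111
Gen 3 (rule 62): 00011000
Gen 4 (rule 184): 00010100
Gen 5 (rule 54): 00111110
Gen 6 (rule 62): 01100001
Gen 7 (rule 184): 01010000
Gen 8 (rule 54): 11111000
Gen 9 (rule 62): 10000100
Gen 10 (rule 184): 01000010
Gen 11 (rule 54): 11100111
Gen 12 (rule 62): 10011100
Gen 13 (rule 184): 01011010
Gen 14 (rule 54): 11100111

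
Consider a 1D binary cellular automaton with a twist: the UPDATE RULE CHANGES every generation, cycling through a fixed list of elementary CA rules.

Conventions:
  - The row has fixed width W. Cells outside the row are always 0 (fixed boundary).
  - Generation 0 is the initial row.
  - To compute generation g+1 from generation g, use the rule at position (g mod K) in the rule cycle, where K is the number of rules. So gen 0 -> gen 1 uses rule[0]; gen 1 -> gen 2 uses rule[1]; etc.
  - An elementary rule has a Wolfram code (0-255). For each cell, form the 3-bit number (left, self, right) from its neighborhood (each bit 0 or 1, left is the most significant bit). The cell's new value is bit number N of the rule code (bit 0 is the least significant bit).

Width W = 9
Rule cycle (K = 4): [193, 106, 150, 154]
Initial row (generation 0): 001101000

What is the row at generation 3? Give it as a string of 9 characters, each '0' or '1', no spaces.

Answer: 011101010

Derivation:
Gen 0: 001101000
Gen 1 (rule 193): 100100011
Gen 2 (rule 106): 001000111
Gen 3 (rule 150): 011101010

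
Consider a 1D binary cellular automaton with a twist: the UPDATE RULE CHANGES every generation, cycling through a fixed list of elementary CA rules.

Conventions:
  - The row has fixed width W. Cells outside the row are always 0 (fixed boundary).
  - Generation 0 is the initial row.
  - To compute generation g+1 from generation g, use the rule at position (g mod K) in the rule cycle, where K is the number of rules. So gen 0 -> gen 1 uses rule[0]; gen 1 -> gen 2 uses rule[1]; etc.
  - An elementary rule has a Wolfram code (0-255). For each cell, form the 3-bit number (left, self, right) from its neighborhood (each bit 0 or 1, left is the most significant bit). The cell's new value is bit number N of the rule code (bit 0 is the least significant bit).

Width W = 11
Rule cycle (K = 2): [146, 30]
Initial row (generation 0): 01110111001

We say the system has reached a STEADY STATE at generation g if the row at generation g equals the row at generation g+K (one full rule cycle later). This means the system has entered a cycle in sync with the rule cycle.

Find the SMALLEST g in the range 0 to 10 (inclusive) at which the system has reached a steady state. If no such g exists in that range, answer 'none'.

Gen 0: 01110111001
Gen 1 (rule 146): 10100010110
Gen 2 (rule 30): 10110110101
Gen 3 (rule 146): 00000000000
Gen 4 (rule 30): 00000000000
Gen 5 (rule 146): 00000000000
Gen 6 (rule 30): 00000000000
Gen 7 (rule 146): 00000000000
Gen 8 (rule 30): 00000000000
Gen 9 (rule 146): 00000000000
Gen 10 (rule 30): 00000000000
Gen 11 (rule 146): 00000000000
Gen 12 (rule 30): 00000000000

Answer: 3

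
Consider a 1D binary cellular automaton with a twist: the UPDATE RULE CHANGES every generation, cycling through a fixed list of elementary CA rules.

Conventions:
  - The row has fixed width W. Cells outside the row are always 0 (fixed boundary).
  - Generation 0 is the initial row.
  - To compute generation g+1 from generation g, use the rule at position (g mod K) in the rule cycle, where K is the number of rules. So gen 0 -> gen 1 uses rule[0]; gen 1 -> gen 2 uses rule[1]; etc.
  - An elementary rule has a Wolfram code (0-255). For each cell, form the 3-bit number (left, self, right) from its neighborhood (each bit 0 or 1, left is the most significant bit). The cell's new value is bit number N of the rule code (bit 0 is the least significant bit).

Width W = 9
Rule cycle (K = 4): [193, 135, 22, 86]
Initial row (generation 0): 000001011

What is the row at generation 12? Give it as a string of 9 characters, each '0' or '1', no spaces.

Gen 0: 000001011
Gen 1 (rule 193): 111100001
Gen 2 (rule 135): 011001111
Gen 3 (rule 22): 100110000
Gen 4 (rule 86): 111011000
Gen 5 (rule 193): 011001011
Gen 6 (rule 135): 100011000
Gen 7 (rule 22): 110100100
Gen 8 (rule 86): 010111110
Gen 9 (rule 193): 000011110
Gen 10 (rule 135): 111101100
Gen 11 (rule 22): 000000010
Gen 12 (rule 86): 000000111

Answer: 000000111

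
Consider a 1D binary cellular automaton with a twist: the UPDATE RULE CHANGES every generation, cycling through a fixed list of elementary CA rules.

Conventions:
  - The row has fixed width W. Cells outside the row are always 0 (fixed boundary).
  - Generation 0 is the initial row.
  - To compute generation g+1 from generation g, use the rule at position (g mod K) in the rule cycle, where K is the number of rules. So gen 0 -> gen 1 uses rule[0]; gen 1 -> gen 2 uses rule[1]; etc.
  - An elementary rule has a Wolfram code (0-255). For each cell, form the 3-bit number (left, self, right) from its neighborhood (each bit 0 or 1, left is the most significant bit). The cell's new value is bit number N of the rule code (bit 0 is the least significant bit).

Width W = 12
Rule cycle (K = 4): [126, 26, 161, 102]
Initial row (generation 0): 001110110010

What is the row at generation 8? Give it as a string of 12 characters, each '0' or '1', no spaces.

Gen 0: 001110110010
Gen 1 (rule 126): 011011111111
Gen 2 (rule 26): 110010000000
Gen 3 (rule 161): 000000111111
Gen 4 (rule 102): 000001000001
Gen 5 (rule 126): 000011100011
Gen 6 (rule 26): 000110010110
Gen 7 (rule 161): 110000001000
Gen 8 (rule 102): 010000011000

Answer: 010000011000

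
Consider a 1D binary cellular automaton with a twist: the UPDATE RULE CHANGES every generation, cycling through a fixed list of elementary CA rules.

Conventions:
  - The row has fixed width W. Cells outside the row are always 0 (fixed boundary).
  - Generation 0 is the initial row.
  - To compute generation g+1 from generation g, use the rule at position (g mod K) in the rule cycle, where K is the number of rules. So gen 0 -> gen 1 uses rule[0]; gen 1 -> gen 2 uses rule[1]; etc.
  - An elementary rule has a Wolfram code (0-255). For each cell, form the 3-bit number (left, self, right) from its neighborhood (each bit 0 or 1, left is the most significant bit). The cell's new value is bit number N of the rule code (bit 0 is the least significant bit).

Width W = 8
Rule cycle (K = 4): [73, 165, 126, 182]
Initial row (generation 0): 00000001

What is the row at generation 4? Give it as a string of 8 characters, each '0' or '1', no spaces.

Answer: 00110110

Derivation:
Gen 0: 00000001
Gen 1 (rule 73): 11111100
Gen 2 (rule 165): 01111001
Gen 3 (rule 126): 11001111
Gen 4 (rule 182): 00110110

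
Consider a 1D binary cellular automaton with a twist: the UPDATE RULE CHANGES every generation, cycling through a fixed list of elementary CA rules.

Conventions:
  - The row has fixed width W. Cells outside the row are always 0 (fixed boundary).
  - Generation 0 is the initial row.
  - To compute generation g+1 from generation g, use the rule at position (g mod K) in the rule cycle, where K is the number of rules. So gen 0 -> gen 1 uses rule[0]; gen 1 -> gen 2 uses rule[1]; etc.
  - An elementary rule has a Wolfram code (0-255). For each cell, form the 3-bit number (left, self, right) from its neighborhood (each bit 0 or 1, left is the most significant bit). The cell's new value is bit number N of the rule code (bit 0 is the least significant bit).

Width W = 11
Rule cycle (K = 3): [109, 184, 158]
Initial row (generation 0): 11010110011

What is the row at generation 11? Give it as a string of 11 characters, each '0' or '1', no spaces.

Answer: 01000000110

Derivation:
Gen 0: 11010110011
Gen 1 (rule 109): 11111110011
Gen 2 (rule 184): 11111101010
Gen 3 (rule 158): 11111001011
Gen 4 (rule 109): 10001001111
Gen 5 (rule 184): 01000101110
Gen 6 (rule 158): 11101101101
Gen 7 (rule 109): 10111111111
Gen 8 (rule 184): 01111111110
Gen 9 (rule 158): 11111111101
Gen 10 (rule 109): 10000000111
Gen 11 (rule 184): 01000000110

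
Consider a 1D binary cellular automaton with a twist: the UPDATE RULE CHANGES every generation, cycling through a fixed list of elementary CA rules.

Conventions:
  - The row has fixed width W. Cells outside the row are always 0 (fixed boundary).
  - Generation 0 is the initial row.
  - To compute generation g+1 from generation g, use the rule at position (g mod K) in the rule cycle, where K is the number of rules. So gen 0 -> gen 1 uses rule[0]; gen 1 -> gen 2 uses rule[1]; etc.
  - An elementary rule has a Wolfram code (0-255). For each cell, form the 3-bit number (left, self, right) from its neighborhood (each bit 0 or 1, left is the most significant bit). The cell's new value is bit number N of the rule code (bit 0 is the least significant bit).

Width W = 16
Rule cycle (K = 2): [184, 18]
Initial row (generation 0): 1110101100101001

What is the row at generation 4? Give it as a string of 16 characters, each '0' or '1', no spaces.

Gen 0: 1110101100101001
Gen 1 (rule 184): 1101011010010100
Gen 2 (rule 18): 0000000001100010
Gen 3 (rule 184): 0000000001010001
Gen 4 (rule 18): 0000000010001010

Answer: 0000000010001010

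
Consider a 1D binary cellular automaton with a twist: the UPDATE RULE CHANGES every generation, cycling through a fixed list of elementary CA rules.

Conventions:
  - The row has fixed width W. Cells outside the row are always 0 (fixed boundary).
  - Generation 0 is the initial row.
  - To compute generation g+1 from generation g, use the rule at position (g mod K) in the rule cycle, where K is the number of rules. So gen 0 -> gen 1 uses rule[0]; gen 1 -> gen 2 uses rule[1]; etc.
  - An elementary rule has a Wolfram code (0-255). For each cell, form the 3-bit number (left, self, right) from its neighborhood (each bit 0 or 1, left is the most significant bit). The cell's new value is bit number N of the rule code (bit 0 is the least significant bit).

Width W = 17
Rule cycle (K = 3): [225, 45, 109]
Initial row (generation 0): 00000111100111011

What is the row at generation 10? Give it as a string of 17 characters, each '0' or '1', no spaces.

Answer: 01111101100010110

Derivation:
Gen 0: 00000111100111011
Gen 1 (rule 225): 11110011100011101
Gen 2 (rule 45): 10000010001010011
Gen 3 (rule 109): 10111010101110011
Gen 4 (rule 225): 01011101010110001
Gen 5 (rule 45): 01110011111100101
Gen 6 (rule 109): 01010010000100111
Gen 7 (rule 225): 00100000110000011
Gen 8 (rule 45): 10101110100111010
Gen 9 (rule 109): 11111011100101110
Gen 10 (rule 225): 01111101100010110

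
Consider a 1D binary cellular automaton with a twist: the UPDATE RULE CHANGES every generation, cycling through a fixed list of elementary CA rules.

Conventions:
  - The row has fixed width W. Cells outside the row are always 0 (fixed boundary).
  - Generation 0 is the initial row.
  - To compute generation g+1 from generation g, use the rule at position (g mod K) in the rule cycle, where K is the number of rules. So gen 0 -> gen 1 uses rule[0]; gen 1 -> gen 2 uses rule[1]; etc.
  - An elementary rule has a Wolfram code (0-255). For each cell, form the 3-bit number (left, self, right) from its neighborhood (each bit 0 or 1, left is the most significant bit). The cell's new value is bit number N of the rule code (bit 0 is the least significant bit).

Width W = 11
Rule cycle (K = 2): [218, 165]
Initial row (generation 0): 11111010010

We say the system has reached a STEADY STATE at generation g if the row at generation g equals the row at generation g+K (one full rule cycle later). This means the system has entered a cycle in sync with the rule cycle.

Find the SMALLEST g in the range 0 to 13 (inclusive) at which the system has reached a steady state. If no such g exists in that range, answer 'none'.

Answer: 7

Derivation:
Gen 0: 11111010010
Gen 1 (rule 218): 11111001101
Gen 2 (rule 165): 01110000011
Gen 3 (rule 218): 11111000111
Gen 4 (rule 165): 01110010010
Gen 5 (rule 218): 11111101101
Gen 6 (rule 165): 01111010011
Gen 7 (rule 218): 11111001111
Gen 8 (rule 165): 01110000110
Gen 9 (rule 218): 11111001111
Gen 10 (rule 165): 01110000110
Gen 11 (rule 218): 11111001111
Gen 12 (rule 165): 01110000110
Gen 13 (rule 218): 11111001111
Gen 14 (rule 165): 01110000110
Gen 15 (rule 218): 11111001111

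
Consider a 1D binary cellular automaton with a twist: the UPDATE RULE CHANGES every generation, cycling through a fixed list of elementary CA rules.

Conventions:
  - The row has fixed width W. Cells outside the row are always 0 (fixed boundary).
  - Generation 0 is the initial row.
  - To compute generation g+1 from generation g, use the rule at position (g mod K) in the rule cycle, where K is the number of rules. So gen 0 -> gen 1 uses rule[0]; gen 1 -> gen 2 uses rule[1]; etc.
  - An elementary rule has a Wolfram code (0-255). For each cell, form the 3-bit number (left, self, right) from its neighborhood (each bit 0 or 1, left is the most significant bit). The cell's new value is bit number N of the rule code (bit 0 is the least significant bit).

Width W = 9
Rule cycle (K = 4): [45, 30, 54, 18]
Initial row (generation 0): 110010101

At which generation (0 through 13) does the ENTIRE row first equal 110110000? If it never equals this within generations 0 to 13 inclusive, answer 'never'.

Answer: 2

Derivation:
Gen 0: 110010101
Gen 1 (rule 45): 100011111
Gen 2 (rule 30): 110110000
Gen 3 (rule 54): 001001000
Gen 4 (rule 18): 010110100
Gen 5 (rule 45): 011101101
Gen 6 (rule 30): 110001001
Gen 7 (rule 54): 001011111
Gen 8 (rule 18): 010000000
Gen 9 (rule 45): 010111111
Gen 10 (rule 30): 110100000
Gen 11 (rule 54): 001110000
Gen 12 (rule 18): 010001000
Gen 13 (rule 45): 010101011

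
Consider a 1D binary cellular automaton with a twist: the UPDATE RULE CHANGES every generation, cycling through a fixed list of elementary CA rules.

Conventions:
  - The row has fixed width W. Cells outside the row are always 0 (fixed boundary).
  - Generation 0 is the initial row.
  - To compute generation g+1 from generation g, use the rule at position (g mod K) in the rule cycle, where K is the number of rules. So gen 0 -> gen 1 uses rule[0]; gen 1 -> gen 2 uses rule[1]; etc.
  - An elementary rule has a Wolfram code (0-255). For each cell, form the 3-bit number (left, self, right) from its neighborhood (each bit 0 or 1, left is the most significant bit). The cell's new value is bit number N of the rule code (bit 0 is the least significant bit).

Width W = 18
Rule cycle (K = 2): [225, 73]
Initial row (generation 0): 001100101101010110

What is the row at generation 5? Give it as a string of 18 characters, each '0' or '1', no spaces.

Gen 0: 001100101101010110
Gen 1 (rule 225): 100100010110101010
Gen 2 (rule 73): 000001000110000000
Gen 3 (rule 225): 111100010010111111
Gen 4 (rule 73): 100101000000100001
Gen 5 (rule 225): 000010011110001100

Answer: 000010011110001100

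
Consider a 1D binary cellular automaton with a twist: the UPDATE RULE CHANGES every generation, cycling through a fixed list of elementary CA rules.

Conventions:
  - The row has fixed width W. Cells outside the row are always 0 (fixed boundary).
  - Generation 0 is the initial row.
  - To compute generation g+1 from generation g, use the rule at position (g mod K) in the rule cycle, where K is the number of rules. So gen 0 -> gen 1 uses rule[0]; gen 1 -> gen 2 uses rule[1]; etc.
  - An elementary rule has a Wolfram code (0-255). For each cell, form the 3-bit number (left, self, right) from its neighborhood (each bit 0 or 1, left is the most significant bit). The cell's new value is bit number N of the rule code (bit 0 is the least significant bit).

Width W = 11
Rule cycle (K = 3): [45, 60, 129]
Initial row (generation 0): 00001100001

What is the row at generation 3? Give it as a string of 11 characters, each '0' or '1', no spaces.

Gen 0: 00001100001
Gen 1 (rule 45): 11101001101
Gen 2 (rule 60): 10011101011
Gen 3 (rule 129): 00001000000

Answer: 00001000000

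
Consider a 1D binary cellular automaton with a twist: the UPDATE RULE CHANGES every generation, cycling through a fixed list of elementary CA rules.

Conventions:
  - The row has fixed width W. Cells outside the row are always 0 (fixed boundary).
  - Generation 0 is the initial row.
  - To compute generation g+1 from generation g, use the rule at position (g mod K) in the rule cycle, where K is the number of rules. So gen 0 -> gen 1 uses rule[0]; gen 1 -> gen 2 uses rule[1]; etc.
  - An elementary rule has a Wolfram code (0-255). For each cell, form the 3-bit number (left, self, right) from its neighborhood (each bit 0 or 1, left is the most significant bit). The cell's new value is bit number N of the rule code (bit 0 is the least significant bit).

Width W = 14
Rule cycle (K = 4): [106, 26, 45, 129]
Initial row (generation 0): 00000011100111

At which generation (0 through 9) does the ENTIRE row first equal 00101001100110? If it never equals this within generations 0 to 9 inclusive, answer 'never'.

Gen 0: 00000011100111
Gen 1 (rule 106): 00000110101101
Gen 2 (rule 26): 00001100001000
Gen 3 (rule 45): 11101001101011
Gen 4 (rule 129): 01000000000000
Gen 5 (rule 106): 10000000000000
Gen 6 (rule 26): 01000000000000
Gen 7 (rule 45): 01011111111111
Gen 8 (rule 129): 00001111111110
Gen 9 (rule 106): 00011000000010

Answer: never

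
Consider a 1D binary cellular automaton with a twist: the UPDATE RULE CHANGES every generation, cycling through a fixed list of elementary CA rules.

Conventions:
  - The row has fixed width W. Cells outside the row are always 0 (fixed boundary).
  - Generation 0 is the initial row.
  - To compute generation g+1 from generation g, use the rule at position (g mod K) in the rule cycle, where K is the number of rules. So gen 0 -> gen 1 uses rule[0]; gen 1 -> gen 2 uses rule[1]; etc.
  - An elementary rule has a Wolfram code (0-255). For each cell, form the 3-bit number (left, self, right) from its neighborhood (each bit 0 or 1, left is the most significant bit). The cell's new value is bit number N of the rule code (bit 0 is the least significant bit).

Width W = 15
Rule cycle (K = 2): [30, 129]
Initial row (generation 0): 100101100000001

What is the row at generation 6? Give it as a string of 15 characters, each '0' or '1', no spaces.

Answer: 111000000111000

Derivation:
Gen 0: 100101100000001
Gen 1 (rule 30): 111101010000011
Gen 2 (rule 129): 011000000111000
Gen 3 (rule 30): 110100001100100
Gen 4 (rule 129): 000001100000001
Gen 5 (rule 30): 000011010000011
Gen 6 (rule 129): 111000000111000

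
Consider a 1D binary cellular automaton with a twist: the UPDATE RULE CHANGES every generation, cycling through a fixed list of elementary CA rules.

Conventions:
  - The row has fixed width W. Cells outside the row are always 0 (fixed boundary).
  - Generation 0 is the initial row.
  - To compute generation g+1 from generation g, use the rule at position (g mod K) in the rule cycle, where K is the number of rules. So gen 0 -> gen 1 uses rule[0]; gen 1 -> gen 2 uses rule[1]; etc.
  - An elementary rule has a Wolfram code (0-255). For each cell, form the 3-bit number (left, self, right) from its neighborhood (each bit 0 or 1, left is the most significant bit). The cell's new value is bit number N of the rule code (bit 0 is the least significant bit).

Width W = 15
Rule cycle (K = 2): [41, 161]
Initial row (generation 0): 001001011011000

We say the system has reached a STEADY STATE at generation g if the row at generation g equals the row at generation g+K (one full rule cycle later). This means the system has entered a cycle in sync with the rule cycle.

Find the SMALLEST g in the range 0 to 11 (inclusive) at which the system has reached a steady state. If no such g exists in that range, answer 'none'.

Answer: none

Derivation:
Gen 0: 001001011011000
Gen 1 (rule 41): 100000110110011
Gen 2 (rule 161): 001110001000000
Gen 3 (rule 41): 101000100011111
Gen 4 (rule 161): 010010001001110
Gen 5 (rule 41): 000000100001000
Gen 6 (rule 161): 111110001100011
Gen 7 (rule 41): 100000101001010
Gen 8 (rule 161): 001110010000100
Gen 9 (rule 41): 101000000110001
Gen 10 (rule 161): 010011110000100
Gen 11 (rule 41): 000010000110001
Gen 12 (rule 161): 111000110000100
Gen 13 (rule 41): 100010100110001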